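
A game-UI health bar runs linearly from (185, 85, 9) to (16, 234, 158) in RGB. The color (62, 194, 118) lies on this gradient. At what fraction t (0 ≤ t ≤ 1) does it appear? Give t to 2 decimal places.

0.73

Invert the lerp on the R channel (largest span, 169): t = (62 − 185) / (16 − 185) = -123/-169 = 0.72781.
Check on G: (194 − 85)/(234 − 85) = 0.7315 ✓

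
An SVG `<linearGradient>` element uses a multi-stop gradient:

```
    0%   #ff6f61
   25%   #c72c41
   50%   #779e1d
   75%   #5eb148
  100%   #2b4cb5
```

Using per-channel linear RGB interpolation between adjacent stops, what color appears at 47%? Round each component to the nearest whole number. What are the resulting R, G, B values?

(129, 144, 33)

47% lies between the 25% and 50% stops, so the local fraction is t = (47 − 25)/(50 − 25) = 22/25 ≈ 0.88.
#c72c41 → (199, 44, 65); #779e1d → (119, 158, 29).
R = 199 + 0.88 × (119 − 199) = 128.6 → 129
G = 44 + 0.88 × (158 − 44) = 144.32 → 144
B = 65 + 0.88 × (29 − 65) = 33.32 → 33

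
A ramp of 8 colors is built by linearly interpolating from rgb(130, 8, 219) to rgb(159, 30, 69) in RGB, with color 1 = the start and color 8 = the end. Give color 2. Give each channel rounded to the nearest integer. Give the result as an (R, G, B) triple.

With 8 swatches and endpoints inclusive, swatch 2 sits at t = (2 − 1)/(8 − 1) = 1/7 ≈ 0.1429.
R = 130 + 0.1429 × (159 − 130) = 134.144 → 134
G = 8 + 0.1429 × (30 − 8) = 11.144 → 11
B = 219 + 0.1429 × (69 − 219) = 197.565 → 198

(134, 11, 198)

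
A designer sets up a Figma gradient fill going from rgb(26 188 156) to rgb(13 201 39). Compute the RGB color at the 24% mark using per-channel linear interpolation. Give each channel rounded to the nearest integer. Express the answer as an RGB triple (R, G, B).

(23, 191, 128)

24% corresponds to t = 0.24.
R = 26 + 0.24 × (13 − 26) = 26 + 0.24 × -13 = 22.88 → 23
G = 188 + 0.24 × (201 − 188) = 188 + 0.24 × 13 = 191.12 → 191
B = 156 + 0.24 × (39 − 156) = 156 + 0.24 × -117 = 127.92 → 128
So the blended color is (23, 191, 128), about #17bf80.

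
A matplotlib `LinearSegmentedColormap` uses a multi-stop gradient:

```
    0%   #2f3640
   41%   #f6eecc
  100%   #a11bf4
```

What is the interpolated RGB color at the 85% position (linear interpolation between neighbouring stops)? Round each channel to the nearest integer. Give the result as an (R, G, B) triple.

85% lies between the 41% and 100% stops, so the local fraction is t = (85 − 41)/(100 − 41) = 44/59 ≈ 0.7458.
#f6eecc → (246, 238, 204); #a11bf4 → (161, 27, 244).
R = 246 + 0.7458 × (161 − 246) = 182.607 → 183
G = 238 + 0.7458 × (27 − 238) = 80.636 → 81
B = 204 + 0.7458 × (244 − 204) = 233.832 → 234

(183, 81, 234)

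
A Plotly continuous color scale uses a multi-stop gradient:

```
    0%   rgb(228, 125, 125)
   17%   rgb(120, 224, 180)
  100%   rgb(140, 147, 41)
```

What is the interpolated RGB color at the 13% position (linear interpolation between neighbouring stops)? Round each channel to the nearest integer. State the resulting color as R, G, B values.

13% lies between the 0% and 17% stops, so the local fraction is t = (13 − 0)/(17 − 0) = 13/17 ≈ 0.7647.
R = 228 + 0.7647 × (120 − 228) = 145.412 → 145
G = 125 + 0.7647 × (224 − 125) = 200.705 → 201
B = 125 + 0.7647 × (180 − 125) = 167.059 → 167

(145, 201, 167)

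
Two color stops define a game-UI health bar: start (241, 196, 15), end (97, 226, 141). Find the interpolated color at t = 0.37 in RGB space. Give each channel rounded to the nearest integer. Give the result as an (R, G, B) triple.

(188, 207, 62)

R = 241 + 0.37 × (97 − 241) = 241 + 0.37 × -144 = 187.72 → 188
G = 196 + 0.37 × (226 − 196) = 196 + 0.37 × 30 = 207.1 → 207
B = 15 + 0.37 × (141 − 15) = 15 + 0.37 × 126 = 61.62 → 62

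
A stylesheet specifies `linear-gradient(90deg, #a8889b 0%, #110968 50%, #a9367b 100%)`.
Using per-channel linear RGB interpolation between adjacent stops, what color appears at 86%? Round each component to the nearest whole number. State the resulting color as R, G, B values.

(126, 41, 118)

86% lies between the 50% and 100% stops, so the local fraction is t = (86 − 50)/(100 − 50) = 36/50 ≈ 0.72.
#110968 → (17, 9, 104); #a9367b → (169, 54, 123).
R = 17 + 0.72 × (169 − 17) = 126.44 → 126
G = 9 + 0.72 × (54 − 9) = 41.4 → 41
B = 104 + 0.72 × (123 − 104) = 117.68 → 118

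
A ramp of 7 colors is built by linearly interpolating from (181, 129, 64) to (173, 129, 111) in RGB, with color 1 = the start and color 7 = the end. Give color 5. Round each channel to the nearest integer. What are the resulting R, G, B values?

(176, 129, 95)

With 7 swatches and endpoints inclusive, swatch 5 sits at t = (5 − 1)/(7 − 1) = 4/6 ≈ 0.6667.
R = 181 + 0.6667 × (173 − 181) = 175.666 → 176
G = 129 + 0.6667 × (129 − 129) = 129 → 129
B = 64 + 0.6667 × (111 − 64) = 95.335 → 95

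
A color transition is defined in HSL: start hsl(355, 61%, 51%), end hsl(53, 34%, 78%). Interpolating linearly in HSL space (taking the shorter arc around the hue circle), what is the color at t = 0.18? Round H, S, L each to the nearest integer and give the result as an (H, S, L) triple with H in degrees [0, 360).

(5, 56, 56)

Hue: 53 − 355 = -302°, but |-302| > 180 so the shorter arc goes the other way: Δh = -302 + 360 = 58°.
H = 355 + 0.18 × (58) = 365.44 → 365 → 365 mod 360 = 5°
S = 61 + 0.18 × (34 − 61) = 56.14 → 56%
L = 51 + 0.18 × (78 − 51) = 55.86 → 56%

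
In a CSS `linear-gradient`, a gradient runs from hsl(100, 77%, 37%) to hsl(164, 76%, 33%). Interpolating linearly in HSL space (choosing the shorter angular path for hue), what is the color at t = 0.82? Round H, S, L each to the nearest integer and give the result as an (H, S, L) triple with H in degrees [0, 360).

(152, 76, 34)

Hue arc: Δh = 164 − 100 = 64° (|Δh| ≤ 180, already the shorter path).
H = 100 + 0.82 × (64) = 152.48 → 152°
S = 77 + 0.82 × (76 − 77) = 76.18 → 76%
L = 37 + 0.82 × (33 − 37) = 33.72 → 34%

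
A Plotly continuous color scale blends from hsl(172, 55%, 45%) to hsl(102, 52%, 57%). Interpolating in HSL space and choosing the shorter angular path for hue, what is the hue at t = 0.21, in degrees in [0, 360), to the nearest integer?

Hue arc: Δh = 102 − 172 = -70° (|Δh| ≤ 180, already the shorter path).
H = 172 + 0.21 × (-70) = 157.3 → 157°

157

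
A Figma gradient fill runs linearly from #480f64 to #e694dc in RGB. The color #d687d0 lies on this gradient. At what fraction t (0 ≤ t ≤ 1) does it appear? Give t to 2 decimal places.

0.90

Invert the lerp on the R channel (largest span, 158): t = (214 − 72) / (230 − 72) = 142/158 = 0.89873.
Check on G: (135 − 15)/(148 − 15) = 0.9023 ✓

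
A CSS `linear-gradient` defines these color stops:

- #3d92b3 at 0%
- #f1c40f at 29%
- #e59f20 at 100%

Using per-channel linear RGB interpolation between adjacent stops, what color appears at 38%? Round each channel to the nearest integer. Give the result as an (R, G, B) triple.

38% lies between the 29% and 100% stops, so the local fraction is t = (38 − 29)/(100 − 29) = 9/71 ≈ 0.1268.
#f1c40f → (241, 196, 15); #e59f20 → (229, 159, 32).
R = 241 + 0.1268 × (229 − 241) = 239.478 → 239
G = 196 + 0.1268 × (159 − 196) = 191.308 → 191
B = 15 + 0.1268 × (32 − 15) = 17.156 → 17

(239, 191, 17)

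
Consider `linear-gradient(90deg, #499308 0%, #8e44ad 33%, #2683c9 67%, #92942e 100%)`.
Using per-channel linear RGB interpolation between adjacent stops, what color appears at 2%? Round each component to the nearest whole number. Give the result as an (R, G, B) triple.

2% lies between the 0% and 33% stops, so the local fraction is t = (2 − 0)/(33 − 0) = 2/33 ≈ 0.0606.
#499308 → (73, 147, 8); #8e44ad → (142, 68, 173).
R = 73 + 0.0606 × (142 − 73) = 77.181 → 77
G = 147 + 0.0606 × (68 − 147) = 142.213 → 142
B = 8 + 0.0606 × (173 − 8) = 17.999 → 18

(77, 142, 18)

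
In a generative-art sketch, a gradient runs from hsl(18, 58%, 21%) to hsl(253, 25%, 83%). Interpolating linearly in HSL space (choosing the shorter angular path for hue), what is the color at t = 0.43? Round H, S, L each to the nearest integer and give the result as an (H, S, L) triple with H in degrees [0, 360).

(324, 44, 48)

Hue: 253 − 18 = 235°, but |235| > 180 so the shorter arc goes the other way: Δh = 235 − 360 = -125°.
H = 18 + 0.43 × (-125) = -35.75 → -36 → -36 mod 360 = 324°
S = 58 + 0.43 × (25 − 58) = 43.81 → 44%
L = 21 + 0.43 × (83 − 21) = 47.66 → 48%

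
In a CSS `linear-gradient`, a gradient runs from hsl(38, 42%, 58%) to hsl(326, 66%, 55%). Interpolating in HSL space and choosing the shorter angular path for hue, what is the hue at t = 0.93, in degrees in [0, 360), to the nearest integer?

Hue: 326 − 38 = 288°, but |288| > 180 so the shorter arc goes the other way: Δh = 288 − 360 = -72°.
H = 38 + 0.93 × (-72) = -28.96 → -29 → -29 mod 360 = 331°

331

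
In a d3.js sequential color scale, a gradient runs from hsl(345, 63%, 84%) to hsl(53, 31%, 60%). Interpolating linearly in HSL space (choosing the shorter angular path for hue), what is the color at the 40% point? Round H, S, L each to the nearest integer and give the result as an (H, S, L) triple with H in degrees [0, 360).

(12, 50, 74)

Hue: 53 − 345 = -292°, but |-292| > 180 so the shorter arc goes the other way: Δh = -292 + 360 = 68°.
H = 345 + 0.4 × (68) = 372.2 → 372 → 372 mod 360 = 12°
S = 63 + 0.4 × (31 − 63) = 50.2 → 50%
L = 84 + 0.4 × (60 − 84) = 74.4 → 74%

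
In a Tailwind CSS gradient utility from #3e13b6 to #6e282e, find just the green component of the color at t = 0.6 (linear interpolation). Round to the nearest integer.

32

G₁ = 19 (from #3e13b6), G₂ = 40 (from #6e282e).
G = 19 + 0.6 × (40 − 19) = 31.6 → 32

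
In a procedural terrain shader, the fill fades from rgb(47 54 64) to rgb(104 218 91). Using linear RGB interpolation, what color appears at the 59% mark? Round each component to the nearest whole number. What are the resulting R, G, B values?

59% corresponds to t = 0.59.
R = 47 + 0.59 × (104 − 47) = 47 + 0.59 × 57 = 80.63 → 81
G = 54 + 0.59 × (218 − 54) = 54 + 0.59 × 164 = 150.76 → 151
B = 64 + 0.59 × (91 − 64) = 64 + 0.59 × 27 = 79.93 → 80

(81, 151, 80)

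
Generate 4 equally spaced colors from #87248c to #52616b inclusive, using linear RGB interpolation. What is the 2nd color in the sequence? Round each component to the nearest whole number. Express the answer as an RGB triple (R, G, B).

With 4 swatches and endpoints inclusive, swatch 2 sits at t = (2 − 1)/(4 − 1) = 1/3 ≈ 0.3333.
#87248c → (135, 36, 140); #52616b → (82, 97, 107).
R = 135 + 0.3333 × (82 − 135) = 117.335 → 117
G = 36 + 0.3333 × (97 − 36) = 56.331 → 56
B = 140 + 0.3333 × (107 − 140) = 129.001 → 129

(117, 56, 129)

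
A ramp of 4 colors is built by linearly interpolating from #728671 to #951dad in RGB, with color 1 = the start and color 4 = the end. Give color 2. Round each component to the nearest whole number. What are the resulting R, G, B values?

With 4 swatches and endpoints inclusive, swatch 2 sits at t = (2 − 1)/(4 − 1) = 1/3 ≈ 0.3333.
#728671 → (114, 134, 113); #951dad → (149, 29, 173).
R = 114 + 0.3333 × (149 − 114) = 125.665 → 126
G = 134 + 0.3333 × (29 − 134) = 99.004 → 99
B = 113 + 0.3333 × (173 − 113) = 132.998 → 133

(126, 99, 133)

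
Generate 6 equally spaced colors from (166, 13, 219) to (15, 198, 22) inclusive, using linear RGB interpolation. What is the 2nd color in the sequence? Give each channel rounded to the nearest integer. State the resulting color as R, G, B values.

(136, 50, 180)

With 6 swatches and endpoints inclusive, swatch 2 sits at t = (2 − 1)/(6 − 1) = 1/5 ≈ 0.2.
R = 166 + 0.2 × (15 − 166) = 135.8 → 136
G = 13 + 0.2 × (198 − 13) = 50 → 50
B = 219 + 0.2 × (22 − 219) = 179.6 → 180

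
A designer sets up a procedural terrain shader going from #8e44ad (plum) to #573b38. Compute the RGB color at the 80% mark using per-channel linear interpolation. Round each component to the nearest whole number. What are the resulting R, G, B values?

(98, 61, 79)

#8e44ad → (142, 68, 173); #573b38 → (87, 59, 56).
80% corresponds to t = 0.8.
R = 142 + 0.8 × (87 − 142) = 142 + 0.8 × -55 = 98 → 98
G = 68 + 0.8 × (59 − 68) = 68 + 0.8 × -9 = 60.8 → 61
B = 173 + 0.8 × (56 − 173) = 173 + 0.8 × -117 = 79.4 → 79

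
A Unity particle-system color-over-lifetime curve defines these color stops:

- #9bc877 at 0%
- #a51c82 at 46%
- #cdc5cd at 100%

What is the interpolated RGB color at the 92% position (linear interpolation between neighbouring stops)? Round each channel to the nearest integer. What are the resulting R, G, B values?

92% lies between the 46% and 100% stops, so the local fraction is t = (92 − 46)/(100 − 46) = 46/54 ≈ 0.8519.
#a51c82 → (165, 28, 130); #cdc5cd → (205, 197, 205).
R = 165 + 0.8519 × (205 − 165) = 199.076 → 199
G = 28 + 0.8519 × (197 − 28) = 171.971 → 172
B = 130 + 0.8519 × (205 − 130) = 193.892 → 194

(199, 172, 194)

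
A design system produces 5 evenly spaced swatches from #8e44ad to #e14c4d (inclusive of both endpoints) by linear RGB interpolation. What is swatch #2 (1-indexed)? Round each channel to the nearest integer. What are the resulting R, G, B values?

(163, 70, 149)

With 5 swatches and endpoints inclusive, swatch 2 sits at t = (2 − 1)/(5 − 1) = 1/4 ≈ 0.25.
#8e44ad → (142, 68, 173); #e14c4d → (225, 76, 77).
R = 142 + 0.25 × (225 − 142) = 162.75 → 163
G = 68 + 0.25 × (76 − 68) = 70 → 70
B = 173 + 0.25 × (77 − 173) = 149 → 149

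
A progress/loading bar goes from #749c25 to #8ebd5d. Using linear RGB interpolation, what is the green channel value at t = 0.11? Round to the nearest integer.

G₁ = 156 (from #749c25), G₂ = 189 (from #8ebd5d).
G = 156 + 0.11 × (189 − 156) = 159.63 → 160

160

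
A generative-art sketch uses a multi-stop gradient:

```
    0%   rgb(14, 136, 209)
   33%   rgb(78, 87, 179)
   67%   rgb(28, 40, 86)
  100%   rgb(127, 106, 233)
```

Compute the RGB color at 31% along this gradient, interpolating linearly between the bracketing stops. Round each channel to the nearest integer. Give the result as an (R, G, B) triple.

31% lies between the 0% and 33% stops, so the local fraction is t = (31 − 0)/(33 − 0) = 31/33 ≈ 0.9394.
R = 14 + 0.9394 × (78 − 14) = 74.122 → 74
G = 136 + 0.9394 × (87 − 136) = 89.969 → 90
B = 209 + 0.9394 × (179 − 209) = 180.818 → 181

(74, 90, 181)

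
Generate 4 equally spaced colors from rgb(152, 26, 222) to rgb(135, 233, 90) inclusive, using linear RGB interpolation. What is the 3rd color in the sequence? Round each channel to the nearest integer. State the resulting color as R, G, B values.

(141, 164, 134)

With 4 swatches and endpoints inclusive, swatch 3 sits at t = (3 − 1)/(4 − 1) = 2/3 ≈ 0.6667.
R = 152 + 0.6667 × (135 − 152) = 140.666 → 141
G = 26 + 0.6667 × (233 − 26) = 164.007 → 164
B = 222 + 0.6667 × (90 − 222) = 133.996 → 134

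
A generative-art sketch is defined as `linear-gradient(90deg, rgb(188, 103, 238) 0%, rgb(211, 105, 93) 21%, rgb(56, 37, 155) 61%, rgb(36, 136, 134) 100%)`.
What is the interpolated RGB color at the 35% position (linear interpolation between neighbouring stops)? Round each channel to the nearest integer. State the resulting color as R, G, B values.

(157, 81, 115)

35% lies between the 21% and 61% stops, so the local fraction is t = (35 − 21)/(61 − 21) = 14/40 ≈ 0.35.
R = 211 + 0.35 × (56 − 211) = 156.75 → 157
G = 105 + 0.35 × (37 − 105) = 81.2 → 81
B = 93 + 0.35 × (155 − 93) = 114.7 → 115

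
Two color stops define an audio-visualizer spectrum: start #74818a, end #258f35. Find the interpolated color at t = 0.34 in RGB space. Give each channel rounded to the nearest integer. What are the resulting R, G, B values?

#74818a → (116, 129, 138); #258f35 → (37, 143, 53).
R = 116 + 0.34 × (37 − 116) = 116 + 0.34 × -79 = 89.14 → 89
G = 129 + 0.34 × (143 − 129) = 129 + 0.34 × 14 = 133.76 → 134
B = 138 + 0.34 × (53 − 138) = 138 + 0.34 × -85 = 109.1 → 109

(89, 134, 109)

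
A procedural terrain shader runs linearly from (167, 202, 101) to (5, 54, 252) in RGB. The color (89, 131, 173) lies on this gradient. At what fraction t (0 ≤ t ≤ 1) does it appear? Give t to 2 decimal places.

0.48

Invert the lerp on the R channel (largest span, 162): t = (89 − 167) / (5 − 167) = -78/-162 = 0.48148.
Check on G: (131 − 202)/(54 − 202) = 0.4797 ✓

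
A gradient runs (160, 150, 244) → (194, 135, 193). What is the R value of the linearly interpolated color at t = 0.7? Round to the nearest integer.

R = 160 + 0.7 × (194 − 160) = 183.8 → 184

184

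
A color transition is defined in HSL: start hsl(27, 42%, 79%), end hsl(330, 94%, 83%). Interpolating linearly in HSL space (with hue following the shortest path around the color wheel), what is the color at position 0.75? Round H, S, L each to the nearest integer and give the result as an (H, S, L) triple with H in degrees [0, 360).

Hue: 330 − 27 = 303°, but |303| > 180 so the shorter arc goes the other way: Δh = 303 − 360 = -57°.
H = 27 + 0.75 × (-57) = -15.75 → -16 → -16 mod 360 = 344°
S = 42 + 0.75 × (94 − 42) = 81 → 81%
L = 79 + 0.75 × (83 − 79) = 82 → 82%

(344, 81, 82)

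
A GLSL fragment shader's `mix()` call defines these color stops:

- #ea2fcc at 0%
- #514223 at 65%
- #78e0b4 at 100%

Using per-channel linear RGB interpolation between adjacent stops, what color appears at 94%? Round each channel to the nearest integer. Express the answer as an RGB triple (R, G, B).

94% lies between the 65% and 100% stops, so the local fraction is t = (94 − 65)/(100 − 65) = 29/35 ≈ 0.8286.
#514223 → (81, 66, 35); #78e0b4 → (120, 224, 180).
R = 81 + 0.8286 × (120 − 81) = 113.315 → 113
G = 66 + 0.8286 × (224 − 66) = 196.919 → 197
B = 35 + 0.8286 × (180 − 35) = 155.147 → 155

(113, 197, 155)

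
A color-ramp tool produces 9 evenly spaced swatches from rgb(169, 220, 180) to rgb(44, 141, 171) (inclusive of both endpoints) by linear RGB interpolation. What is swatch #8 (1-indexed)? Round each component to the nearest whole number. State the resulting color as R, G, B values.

(60, 151, 172)

With 9 swatches and endpoints inclusive, swatch 8 sits at t = (8 − 1)/(9 − 1) = 7/8 ≈ 0.875.
R = 169 + 0.875 × (44 − 169) = 59.625 → 60
G = 220 + 0.875 × (141 − 220) = 150.875 → 151
B = 180 + 0.875 × (171 − 180) = 172.125 → 172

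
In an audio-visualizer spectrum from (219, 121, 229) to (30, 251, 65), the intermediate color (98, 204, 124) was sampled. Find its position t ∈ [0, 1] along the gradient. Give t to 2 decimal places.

Invert the lerp on the R channel (largest span, 189): t = (98 − 219) / (30 − 219) = -121/-189 = 0.64021.
Check on G: (204 − 121)/(251 − 121) = 0.6385 ✓

0.64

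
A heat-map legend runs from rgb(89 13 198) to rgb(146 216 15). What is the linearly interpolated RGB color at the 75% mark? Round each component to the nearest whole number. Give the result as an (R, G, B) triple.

75% corresponds to t = 0.75.
R = 89 + 0.75 × (146 − 89) = 89 + 0.75 × 57 = 131.75 → 132
G = 13 + 0.75 × (216 − 13) = 13 + 0.75 × 203 = 165.25 → 165
B = 198 + 0.75 × (15 − 198) = 198 + 0.75 × -183 = 60.75 → 61

(132, 165, 61)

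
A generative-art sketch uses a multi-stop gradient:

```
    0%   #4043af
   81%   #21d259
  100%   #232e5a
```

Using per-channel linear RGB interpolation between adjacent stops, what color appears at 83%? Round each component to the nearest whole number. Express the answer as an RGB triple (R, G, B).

83% lies between the 81% and 100% stops, so the local fraction is t = (83 − 81)/(100 − 81) = 2/19 ≈ 0.1053.
#21d259 → (33, 210, 89); #232e5a → (35, 46, 90).
R = 33 + 0.1053 × (35 − 33) = 33.211 → 33
G = 210 + 0.1053 × (46 − 210) = 192.731 → 193
B = 89 + 0.1053 × (90 − 89) = 89.105 → 89

(33, 193, 89)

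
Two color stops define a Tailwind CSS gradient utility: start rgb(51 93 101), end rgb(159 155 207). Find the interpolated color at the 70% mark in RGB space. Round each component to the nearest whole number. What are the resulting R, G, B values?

70% corresponds to t = 0.7.
R = 51 + 0.7 × (159 − 51) = 51 + 0.7 × 108 = 126.6 → 127
G = 93 + 0.7 × (155 − 93) = 93 + 0.7 × 62 = 136.4 → 136
B = 101 + 0.7 × (207 − 101) = 101 + 0.7 × 106 = 175.2 → 175

(127, 136, 175)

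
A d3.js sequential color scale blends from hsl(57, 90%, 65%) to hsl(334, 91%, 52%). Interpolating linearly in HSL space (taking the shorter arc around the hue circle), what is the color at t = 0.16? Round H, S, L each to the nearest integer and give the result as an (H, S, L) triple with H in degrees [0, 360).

Hue: 334 − 57 = 277°, but |277| > 180 so the shorter arc goes the other way: Δh = 277 − 360 = -83°.
H = 57 + 0.16 × (-83) = 43.72 → 44°
S = 90 + 0.16 × (91 − 90) = 90.16 → 90%
L = 65 + 0.16 × (52 − 65) = 62.92 → 63%

(44, 90, 63)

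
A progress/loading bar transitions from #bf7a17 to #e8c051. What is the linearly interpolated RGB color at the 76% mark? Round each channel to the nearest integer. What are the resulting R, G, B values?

#bf7a17 → (191, 122, 23); #e8c051 → (232, 192, 81).
76% corresponds to t = 0.76.
R = 191 + 0.76 × (232 − 191) = 191 + 0.76 × 41 = 222.16 → 222
G = 122 + 0.76 × (192 − 122) = 122 + 0.76 × 70 = 175.2 → 175
B = 23 + 0.76 × (81 − 23) = 23 + 0.76 × 58 = 67.08 → 67

(222, 175, 67)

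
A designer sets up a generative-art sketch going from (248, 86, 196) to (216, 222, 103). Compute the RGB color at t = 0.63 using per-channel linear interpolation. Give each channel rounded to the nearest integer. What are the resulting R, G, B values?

R = 248 + 0.63 × (216 − 248) = 248 + 0.63 × -32 = 227.84 → 228
G = 86 + 0.63 × (222 − 86) = 86 + 0.63 × 136 = 171.68 → 172
B = 196 + 0.63 × (103 − 196) = 196 + 0.63 × -93 = 137.41 → 137

(228, 172, 137)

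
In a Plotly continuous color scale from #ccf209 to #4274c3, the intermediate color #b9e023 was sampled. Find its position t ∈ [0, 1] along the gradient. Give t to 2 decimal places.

0.14

Invert the lerp on the B channel (largest span, 186): t = (35 − 9) / (195 − 9) = 26/186 = 0.13978.
Check on R: (185 − 204)/(66 − 204) = 0.1377 ✓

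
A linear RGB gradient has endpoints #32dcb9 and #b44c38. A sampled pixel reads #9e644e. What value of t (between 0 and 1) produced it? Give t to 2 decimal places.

Invert the lerp on the G channel (largest span, 144): t = (100 − 220) / (76 − 220) = -120/-144 = 0.83333.
Check on R: (158 − 50)/(180 − 50) = 0.8308 ✓

0.83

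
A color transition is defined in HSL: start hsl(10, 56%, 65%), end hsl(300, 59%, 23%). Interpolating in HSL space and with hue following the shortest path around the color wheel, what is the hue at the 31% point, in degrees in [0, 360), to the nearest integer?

348

Hue: 300 − 10 = 290°, but |290| > 180 so the shorter arc goes the other way: Δh = 290 − 360 = -70°.
H = 10 + 0.31 × (-70) = -11.7 → -12 → -12 mod 360 = 348°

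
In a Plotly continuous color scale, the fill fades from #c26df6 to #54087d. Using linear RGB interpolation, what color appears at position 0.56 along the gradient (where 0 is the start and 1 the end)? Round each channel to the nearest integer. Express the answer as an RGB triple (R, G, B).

#c26df6 → (194, 109, 246); #54087d → (84, 8, 125).
R = 194 + 0.56 × (84 − 194) = 194 + 0.56 × -110 = 132.4 → 132
G = 109 + 0.56 × (8 − 109) = 109 + 0.56 × -101 = 52.44 → 52
B = 246 + 0.56 × (125 − 246) = 246 + 0.56 × -121 = 178.24 → 178
So the blended color is (132, 52, 178), about #8434b2.

(132, 52, 178)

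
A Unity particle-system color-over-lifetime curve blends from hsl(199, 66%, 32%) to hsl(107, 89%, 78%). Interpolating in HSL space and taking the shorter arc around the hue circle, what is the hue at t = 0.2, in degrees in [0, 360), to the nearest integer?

Hue arc: Δh = 107 − 199 = -92° (|Δh| ≤ 180, already the shorter path).
H = 199 + 0.2 × (-92) = 180.6 → 181°

181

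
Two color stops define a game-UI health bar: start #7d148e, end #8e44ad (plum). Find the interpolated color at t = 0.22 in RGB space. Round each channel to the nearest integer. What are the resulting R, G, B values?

(129, 31, 149)

#7d148e → (125, 20, 142); #8e44ad → (142, 68, 173).
R = 125 + 0.22 × (142 − 125) = 125 + 0.22 × 17 = 128.74 → 129
G = 20 + 0.22 × (68 − 20) = 20 + 0.22 × 48 = 30.56 → 31
B = 142 + 0.22 × (173 − 142) = 142 + 0.22 × 31 = 148.82 → 149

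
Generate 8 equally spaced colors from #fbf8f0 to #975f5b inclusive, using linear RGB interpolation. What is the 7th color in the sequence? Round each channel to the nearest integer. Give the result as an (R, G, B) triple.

With 8 swatches and endpoints inclusive, swatch 7 sits at t = (7 − 1)/(8 − 1) = 6/7 ≈ 0.8571.
#fbf8f0 → (251, 248, 240); #975f5b → (151, 95, 91).
R = 251 + 0.8571 × (151 − 251) = 165.29 → 165
G = 248 + 0.8571 × (95 − 248) = 116.864 → 117
B = 240 + 0.8571 × (91 − 240) = 112.292 → 112

(165, 117, 112)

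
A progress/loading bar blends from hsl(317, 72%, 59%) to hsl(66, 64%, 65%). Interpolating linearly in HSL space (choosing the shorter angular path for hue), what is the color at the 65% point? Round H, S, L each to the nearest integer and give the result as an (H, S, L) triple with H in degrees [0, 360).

Hue: 66 − 317 = -251°, but |-251| > 180 so the shorter arc goes the other way: Δh = -251 + 360 = 109°.
H = 317 + 0.65 × (109) = 387.85 → 388 → 388 mod 360 = 28°
S = 72 + 0.65 × (64 − 72) = 66.8 → 67%
L = 59 + 0.65 × (65 − 59) = 62.9 → 63%

(28, 67, 63)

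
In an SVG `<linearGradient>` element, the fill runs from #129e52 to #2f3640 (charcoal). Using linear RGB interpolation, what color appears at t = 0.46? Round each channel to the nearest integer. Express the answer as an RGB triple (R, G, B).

#129e52 → (18, 158, 82); #2f3640 → (47, 54, 64).
R = 18 + 0.46 × (47 − 18) = 18 + 0.46 × 29 = 31.34 → 31
G = 158 + 0.46 × (54 − 158) = 158 + 0.46 × -104 = 110.16 → 110
B = 82 + 0.46 × (64 − 82) = 82 + 0.46 × -18 = 73.72 → 74

(31, 110, 74)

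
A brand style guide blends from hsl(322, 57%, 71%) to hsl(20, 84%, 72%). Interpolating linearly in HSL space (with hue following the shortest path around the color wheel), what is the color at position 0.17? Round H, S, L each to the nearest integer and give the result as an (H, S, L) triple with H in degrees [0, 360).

(332, 62, 71)

Hue: 20 − 322 = -302°, but |-302| > 180 so the shorter arc goes the other way: Δh = -302 + 360 = 58°.
H = 322 + 0.17 × (58) = 331.86 → 332°
S = 57 + 0.17 × (84 − 57) = 61.59 → 62%
L = 71 + 0.17 × (72 − 71) = 71.17 → 71%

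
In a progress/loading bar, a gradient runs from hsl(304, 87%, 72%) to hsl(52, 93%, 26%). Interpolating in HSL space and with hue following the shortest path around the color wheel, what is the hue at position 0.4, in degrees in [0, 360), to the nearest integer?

Hue: 52 − 304 = -252°, but |-252| > 180 so the shorter arc goes the other way: Δh = -252 + 360 = 108°.
H = 304 + 0.4 × (108) = 347.2 → 347°

347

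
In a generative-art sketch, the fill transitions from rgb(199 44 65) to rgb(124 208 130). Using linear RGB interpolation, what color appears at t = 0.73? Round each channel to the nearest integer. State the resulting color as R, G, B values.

R = 199 + 0.73 × (124 − 199) = 199 + 0.73 × -75 = 144.25 → 144
G = 44 + 0.73 × (208 − 44) = 44 + 0.73 × 164 = 163.72 → 164
B = 65 + 0.73 × (130 − 65) = 65 + 0.73 × 65 = 112.45 → 112

(144, 164, 112)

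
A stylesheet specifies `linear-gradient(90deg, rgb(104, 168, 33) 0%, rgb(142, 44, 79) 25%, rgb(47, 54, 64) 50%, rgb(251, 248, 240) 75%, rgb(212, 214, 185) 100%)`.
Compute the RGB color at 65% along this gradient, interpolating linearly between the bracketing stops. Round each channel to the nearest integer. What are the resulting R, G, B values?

65% lies between the 50% and 75% stops, so the local fraction is t = (65 − 50)/(75 − 50) = 15/25 ≈ 0.6.
R = 47 + 0.6 × (251 − 47) = 169.4 → 169
G = 54 + 0.6 × (248 − 54) = 170.4 → 170
B = 64 + 0.6 × (240 − 64) = 169.6 → 170

(169, 170, 170)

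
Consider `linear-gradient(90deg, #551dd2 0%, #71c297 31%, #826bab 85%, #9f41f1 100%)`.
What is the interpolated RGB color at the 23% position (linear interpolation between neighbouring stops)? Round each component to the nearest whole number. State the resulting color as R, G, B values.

(106, 151, 166)

23% lies between the 0% and 31% stops, so the local fraction is t = (23 − 0)/(31 − 0) = 23/31 ≈ 0.7419.
#551dd2 → (85, 29, 210); #71c297 → (113, 194, 151).
R = 85 + 0.7419 × (113 − 85) = 105.773 → 106
G = 29 + 0.7419 × (194 − 29) = 151.413 → 151
B = 210 + 0.7419 × (151 − 210) = 166.228 → 166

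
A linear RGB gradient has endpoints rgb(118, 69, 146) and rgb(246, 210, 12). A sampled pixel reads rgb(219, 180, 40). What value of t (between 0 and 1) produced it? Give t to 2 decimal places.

Invert the lerp on the G channel (largest span, 141): t = (180 − 69) / (210 − 69) = 111/141 = 0.78723.
Check on R: (219 − 118)/(246 − 118) = 0.7891 ✓

0.79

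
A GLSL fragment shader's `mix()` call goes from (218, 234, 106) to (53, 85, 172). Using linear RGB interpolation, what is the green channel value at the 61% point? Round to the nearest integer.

143

G = 234 + 0.61 × (85 − 234) = 143.11 → 143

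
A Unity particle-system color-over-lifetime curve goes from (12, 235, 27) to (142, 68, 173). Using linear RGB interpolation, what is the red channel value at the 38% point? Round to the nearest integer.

61

R = 12 + 0.38 × (142 − 12) = 61.4 → 61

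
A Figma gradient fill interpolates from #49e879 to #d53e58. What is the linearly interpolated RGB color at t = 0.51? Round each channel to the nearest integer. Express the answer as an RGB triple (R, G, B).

(144, 145, 104)

#49e879 → (73, 232, 121); #d53e58 → (213, 62, 88).
R = 73 + 0.51 × (213 − 73) = 73 + 0.51 × 140 = 144.4 → 144
G = 232 + 0.51 × (62 − 232) = 232 + 0.51 × -170 = 145.3 → 145
B = 121 + 0.51 × (88 − 121) = 121 + 0.51 × -33 = 104.17 → 104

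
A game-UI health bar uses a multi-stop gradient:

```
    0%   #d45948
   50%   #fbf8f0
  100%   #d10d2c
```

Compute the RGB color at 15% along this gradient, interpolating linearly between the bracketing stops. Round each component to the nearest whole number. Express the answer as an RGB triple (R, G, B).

(224, 137, 122)

15% lies between the 0% and 50% stops, so the local fraction is t = (15 − 0)/(50 − 0) = 15/50 ≈ 0.3.
#d45948 → (212, 89, 72); #fbf8f0 → (251, 248, 240).
R = 212 + 0.3 × (251 − 212) = 223.7 → 224
G = 89 + 0.3 × (248 − 89) = 136.7 → 137
B = 72 + 0.3 × (240 − 72) = 122.4 → 122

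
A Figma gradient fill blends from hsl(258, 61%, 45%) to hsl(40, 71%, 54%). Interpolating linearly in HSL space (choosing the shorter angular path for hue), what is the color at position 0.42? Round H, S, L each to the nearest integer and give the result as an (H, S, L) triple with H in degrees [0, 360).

Hue: 40 − 258 = -218°, but |-218| > 180 so the shorter arc goes the other way: Δh = -218 + 360 = 142°.
H = 258 + 0.42 × (142) = 317.64 → 318°
S = 61 + 0.42 × (71 − 61) = 65.2 → 65%
L = 45 + 0.42 × (54 − 45) = 48.78 → 49%

(318, 65, 49)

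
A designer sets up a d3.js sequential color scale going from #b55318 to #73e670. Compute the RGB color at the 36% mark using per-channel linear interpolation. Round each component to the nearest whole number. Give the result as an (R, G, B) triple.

(157, 136, 56)

#b55318 → (181, 83, 24); #73e670 → (115, 230, 112).
36% corresponds to t = 0.36.
R = 181 + 0.36 × (115 − 181) = 181 + 0.36 × -66 = 157.24 → 157
G = 83 + 0.36 × (230 − 83) = 83 + 0.36 × 147 = 135.92 → 136
B = 24 + 0.36 × (112 − 24) = 24 + 0.36 × 88 = 55.68 → 56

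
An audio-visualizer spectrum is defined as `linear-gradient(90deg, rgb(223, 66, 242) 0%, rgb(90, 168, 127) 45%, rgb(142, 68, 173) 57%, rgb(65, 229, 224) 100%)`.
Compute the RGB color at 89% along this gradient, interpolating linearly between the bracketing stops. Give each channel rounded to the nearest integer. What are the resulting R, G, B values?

(85, 188, 211)

89% lies between the 57% and 100% stops, so the local fraction is t = (89 − 57)/(100 − 57) = 32/43 ≈ 0.7442.
R = 142 + 0.7442 × (65 − 142) = 84.697 → 85
G = 68 + 0.7442 × (229 − 68) = 187.816 → 188
B = 173 + 0.7442 × (224 − 173) = 210.954 → 211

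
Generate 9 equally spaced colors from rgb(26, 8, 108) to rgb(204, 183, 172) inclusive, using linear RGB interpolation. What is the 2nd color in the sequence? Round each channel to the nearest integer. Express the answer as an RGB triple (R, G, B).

(48, 30, 116)

With 9 swatches and endpoints inclusive, swatch 2 sits at t = (2 − 1)/(9 − 1) = 1/8 ≈ 0.125.
R = 26 + 0.125 × (204 − 26) = 48.25 → 48
G = 8 + 0.125 × (183 − 8) = 29.875 → 30
B = 108 + 0.125 × (172 − 108) = 116 → 116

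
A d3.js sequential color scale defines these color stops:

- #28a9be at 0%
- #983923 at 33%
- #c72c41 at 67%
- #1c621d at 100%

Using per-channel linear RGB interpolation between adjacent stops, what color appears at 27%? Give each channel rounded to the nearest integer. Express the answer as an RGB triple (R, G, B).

27% lies between the 0% and 33% stops, so the local fraction is t = (27 − 0)/(33 − 0) = 27/33 ≈ 0.8182.
#28a9be → (40, 169, 190); #983923 → (152, 57, 35).
R = 40 + 0.8182 × (152 − 40) = 131.638 → 132
G = 169 + 0.8182 × (57 − 169) = 77.362 → 77
B = 190 + 0.8182 × (35 − 190) = 63.179 → 63

(132, 77, 63)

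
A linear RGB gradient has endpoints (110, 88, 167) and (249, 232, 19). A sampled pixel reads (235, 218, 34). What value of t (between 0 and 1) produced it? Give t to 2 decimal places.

Invert the lerp on the B channel (largest span, 148): t = (34 − 167) / (19 − 167) = -133/-148 = 0.89865.
Check on R: (235 − 110)/(249 − 110) = 0.8993 ✓

0.90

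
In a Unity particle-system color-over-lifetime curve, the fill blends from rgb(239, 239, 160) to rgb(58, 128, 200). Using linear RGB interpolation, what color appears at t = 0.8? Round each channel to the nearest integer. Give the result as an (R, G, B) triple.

R = 239 + 0.8 × (58 − 239) = 239 + 0.8 × -181 = 94.2 → 94
G = 239 + 0.8 × (128 − 239) = 239 + 0.8 × -111 = 150.2 → 150
B = 160 + 0.8 × (200 − 160) = 160 + 0.8 × 40 = 192 → 192
So the blended color is (94, 150, 192), about #5e96c0.

(94, 150, 192)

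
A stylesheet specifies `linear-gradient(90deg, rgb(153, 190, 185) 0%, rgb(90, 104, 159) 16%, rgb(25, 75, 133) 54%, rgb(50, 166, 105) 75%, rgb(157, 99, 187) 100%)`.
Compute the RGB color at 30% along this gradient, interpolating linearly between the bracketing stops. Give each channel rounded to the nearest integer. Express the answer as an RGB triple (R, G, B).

(66, 93, 149)

30% lies between the 16% and 54% stops, so the local fraction is t = (30 − 16)/(54 − 16) = 14/38 ≈ 0.3684.
R = 90 + 0.3684 × (25 − 90) = 66.054 → 66
G = 104 + 0.3684 × (75 − 104) = 93.316 → 93
B = 159 + 0.3684 × (133 − 159) = 149.422 → 149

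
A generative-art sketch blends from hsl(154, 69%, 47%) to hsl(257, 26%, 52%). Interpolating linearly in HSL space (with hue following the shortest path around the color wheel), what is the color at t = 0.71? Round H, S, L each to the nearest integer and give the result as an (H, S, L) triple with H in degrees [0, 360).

Hue arc: Δh = 257 − 154 = 103° (|Δh| ≤ 180, already the shorter path).
H = 154 + 0.71 × (103) = 227.13 → 227°
S = 69 + 0.71 × (26 − 69) = 38.47 → 38%
L = 47 + 0.71 × (52 − 47) = 50.55 → 51%

(227, 38, 51)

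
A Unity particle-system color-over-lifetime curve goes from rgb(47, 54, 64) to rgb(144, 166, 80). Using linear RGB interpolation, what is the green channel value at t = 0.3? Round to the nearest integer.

88

G = 54 + 0.3 × (166 − 54) = 87.6 → 88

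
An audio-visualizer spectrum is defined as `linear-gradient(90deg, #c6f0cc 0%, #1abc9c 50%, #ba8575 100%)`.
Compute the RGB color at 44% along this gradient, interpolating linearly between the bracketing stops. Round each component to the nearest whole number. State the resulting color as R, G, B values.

(47, 194, 162)

44% lies between the 0% and 50% stops, so the local fraction is t = (44 − 0)/(50 − 0) = 44/50 ≈ 0.88.
#c6f0cc → (198, 240, 204); #1abc9c → (26, 188, 156).
R = 198 + 0.88 × (26 − 198) = 46.64 → 47
G = 240 + 0.88 × (188 − 240) = 194.24 → 194
B = 204 + 0.88 × (156 − 204) = 161.76 → 162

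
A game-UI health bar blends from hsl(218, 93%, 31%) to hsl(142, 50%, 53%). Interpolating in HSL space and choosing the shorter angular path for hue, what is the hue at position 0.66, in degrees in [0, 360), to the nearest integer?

168

Hue arc: Δh = 142 − 218 = -76° (|Δh| ≤ 180, already the shorter path).
H = 218 + 0.66 × (-76) = 167.84 → 168°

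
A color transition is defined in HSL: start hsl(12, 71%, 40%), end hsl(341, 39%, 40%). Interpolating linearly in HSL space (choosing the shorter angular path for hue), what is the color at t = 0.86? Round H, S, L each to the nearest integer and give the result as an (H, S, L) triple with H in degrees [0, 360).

Hue: 341 − 12 = 329°, but |329| > 180 so the shorter arc goes the other way: Δh = 329 − 360 = -31°.
H = 12 + 0.86 × (-31) = -14.66 → -15 → -15 mod 360 = 345°
S = 71 + 0.86 × (39 − 71) = 43.48 → 43%
L = 40 + 0.86 × (40 − 40) = 40 → 40%

(345, 43, 40)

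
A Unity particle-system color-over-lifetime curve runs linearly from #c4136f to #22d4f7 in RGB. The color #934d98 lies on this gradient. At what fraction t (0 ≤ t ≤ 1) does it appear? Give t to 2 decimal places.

0.30

Invert the lerp on the G channel (largest span, 193): t = (77 − 19) / (212 − 19) = 58/193 = 0.30052.
Check on R: (147 − 196)/(34 − 196) = 0.3025 ✓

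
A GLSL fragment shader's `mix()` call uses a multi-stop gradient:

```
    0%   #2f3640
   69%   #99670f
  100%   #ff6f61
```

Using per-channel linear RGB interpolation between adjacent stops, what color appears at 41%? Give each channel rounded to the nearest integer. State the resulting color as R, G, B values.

(110, 83, 35)

41% lies between the 0% and 69% stops, so the local fraction is t = (41 − 0)/(69 − 0) = 41/69 ≈ 0.5942.
#2f3640 → (47, 54, 64); #99670f → (153, 103, 15).
R = 47 + 0.5942 × (153 − 47) = 109.985 → 110
G = 54 + 0.5942 × (103 − 54) = 83.116 → 83
B = 64 + 0.5942 × (15 − 64) = 34.884 → 35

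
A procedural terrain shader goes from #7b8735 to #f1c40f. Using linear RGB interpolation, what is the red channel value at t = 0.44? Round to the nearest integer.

175

R₁ = 123 (from #7b8735), R₂ = 241 (from #f1c40f).
R = 123 + 0.44 × (241 − 123) = 174.92 → 175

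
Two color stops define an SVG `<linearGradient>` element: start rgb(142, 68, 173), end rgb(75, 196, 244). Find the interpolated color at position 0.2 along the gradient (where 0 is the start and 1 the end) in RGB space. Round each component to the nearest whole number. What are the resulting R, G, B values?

R = 142 + 0.2 × (75 − 142) = 142 + 0.2 × -67 = 128.6 → 129
G = 68 + 0.2 × (196 − 68) = 68 + 0.2 × 128 = 93.6 → 94
B = 173 + 0.2 × (244 − 173) = 173 + 0.2 × 71 = 187.2 → 187

(129, 94, 187)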